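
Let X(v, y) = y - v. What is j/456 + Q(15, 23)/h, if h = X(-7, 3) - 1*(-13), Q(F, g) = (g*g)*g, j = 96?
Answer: 10055/19 ≈ 529.21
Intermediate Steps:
Q(F, g) = g³ (Q(F, g) = g²*g = g³)
h = 23 (h = (3 - 1*(-7)) - 1*(-13) = (3 + 7) + 13 = 10 + 13 = 23)
j/456 + Q(15, 23)/h = 96/456 + 23³/23 = 96*(1/456) + 12167*(1/23) = 4/19 + 529 = 10055/19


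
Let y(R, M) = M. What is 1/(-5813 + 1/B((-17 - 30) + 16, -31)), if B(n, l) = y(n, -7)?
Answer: -7/40692 ≈ -0.00017202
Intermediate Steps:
B(n, l) = -7
1/(-5813 + 1/B((-17 - 30) + 16, -31)) = 1/(-5813 + 1/(-7)) = 1/(-5813 - 1/7) = 1/(-40692/7) = -7/40692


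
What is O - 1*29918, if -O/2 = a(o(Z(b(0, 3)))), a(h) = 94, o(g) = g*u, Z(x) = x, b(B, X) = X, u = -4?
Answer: -30106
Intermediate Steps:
o(g) = -4*g (o(g) = g*(-4) = -4*g)
O = -188 (O = -2*94 = -188)
O - 1*29918 = -188 - 1*29918 = -188 - 29918 = -30106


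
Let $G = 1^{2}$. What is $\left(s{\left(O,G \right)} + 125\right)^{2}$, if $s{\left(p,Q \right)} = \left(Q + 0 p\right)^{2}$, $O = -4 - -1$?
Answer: $15876$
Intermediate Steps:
$G = 1$
$O = -3$ ($O = -4 + 1 = -3$)
$s{\left(p,Q \right)} = Q^{2}$ ($s{\left(p,Q \right)} = \left(Q + 0\right)^{2} = Q^{2}$)
$\left(s{\left(O,G \right)} + 125\right)^{2} = \left(1^{2} + 125\right)^{2} = \left(1 + 125\right)^{2} = 126^{2} = 15876$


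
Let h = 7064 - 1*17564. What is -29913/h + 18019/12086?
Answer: 91788003/21150500 ≈ 4.3398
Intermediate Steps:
h = -10500 (h = 7064 - 17564 = -10500)
-29913/h + 18019/12086 = -29913/(-10500) + 18019/12086 = -29913*(-1/10500) + 18019*(1/12086) = 9971/3500 + 18019/12086 = 91788003/21150500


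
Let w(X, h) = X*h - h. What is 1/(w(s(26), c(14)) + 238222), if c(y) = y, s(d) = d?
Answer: 1/238572 ≈ 4.1916e-6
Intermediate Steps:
w(X, h) = -h + X*h
1/(w(s(26), c(14)) + 238222) = 1/(14*(-1 + 26) + 238222) = 1/(14*25 + 238222) = 1/(350 + 238222) = 1/238572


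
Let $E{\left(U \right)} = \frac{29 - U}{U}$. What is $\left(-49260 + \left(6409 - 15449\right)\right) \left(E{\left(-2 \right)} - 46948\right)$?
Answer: $2737972050$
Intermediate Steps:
$E{\left(U \right)} = \frac{29 - U}{U}$
$\left(-49260 + \left(6409 - 15449\right)\right) \left(E{\left(-2 \right)} - 46948\right) = \left(-49260 + \left(6409 - 15449\right)\right) \left(\frac{29 - -2}{-2} - 46948\right) = \left(-49260 + \left(6409 - 15449\right)\right) \left(- \frac{29 + 2}{2} - 46948\right) = \left(-49260 - 9040\right) \left(\left(- \frac{1}{2}\right) 31 - 46948\right) = - 58300 \left(- \frac{31}{2} - 46948\right) = \left(-58300\right) \left(- \frac{93927}{2}\right) = 2737972050$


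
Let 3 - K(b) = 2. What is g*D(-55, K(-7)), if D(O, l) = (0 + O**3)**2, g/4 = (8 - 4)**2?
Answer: 1771561000000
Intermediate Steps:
K(b) = 1 (K(b) = 3 - 1*2 = 3 - 2 = 1)
g = 64 (g = 4*(8 - 4)**2 = 4*4**2 = 4*16 = 64)
D(O, l) = O**6 (D(O, l) = (O**3)**2 = O**6)
g*D(-55, K(-7)) = 64*(-55)**6 = 64*27680640625 = 1771561000000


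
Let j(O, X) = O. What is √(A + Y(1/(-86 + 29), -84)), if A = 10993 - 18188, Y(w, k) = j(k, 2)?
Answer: I*√7279 ≈ 85.317*I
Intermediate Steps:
Y(w, k) = k
A = -7195
√(A + Y(1/(-86 + 29), -84)) = √(-7195 - 84) = √(-7279) = I*√7279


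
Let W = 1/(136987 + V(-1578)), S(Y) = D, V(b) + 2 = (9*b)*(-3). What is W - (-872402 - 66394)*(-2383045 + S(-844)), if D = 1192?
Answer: -401578778123623907/179591 ≈ -2.2361e+12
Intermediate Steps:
V(b) = -2 - 27*b (V(b) = -2 + (9*b)*(-3) = -2 - 27*b)
S(Y) = 1192
W = 1/179591 (W = 1/(136987 + (-2 - 27*(-1578))) = 1/(136987 + (-2 + 42606)) = 1/(136987 + 42604) = 1/179591 ≈ 5.5682e-6)
W - (-872402 - 66394)*(-2383045 + S(-844)) = 1/179591 - (-872402 - 66394)*(-2383045 + 1192) = 1/179591 - (-938796)*(-2381853) = 1/179591 - 1*2236074068988 = 1/179591 - 2236074068988 = -401578778123623907/179591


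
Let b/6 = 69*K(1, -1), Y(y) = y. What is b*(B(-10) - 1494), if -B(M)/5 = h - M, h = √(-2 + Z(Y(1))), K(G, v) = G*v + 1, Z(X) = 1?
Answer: 0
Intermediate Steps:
K(G, v) = 1 + G*v
h = I (h = √(-2 + 1) = √(-1) = I ≈ 1.0*I)
b = 0 (b = 6*(69*(1 + 1*(-1))) = 6*(69*(1 - 1)) = 6*(69*0) = 6*0 = 0)
B(M) = -5*I + 5*M (B(M) = -5*(I - M) = -5*I + 5*M)
b*(B(-10) - 1494) = 0*((-5*I + 5*(-10)) - 1494) = 0*((-5*I - 50) - 1494) = 0*((-50 - 5*I) - 1494) = 0*(-1544 - 5*I) = 0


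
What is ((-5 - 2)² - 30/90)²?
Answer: 21316/9 ≈ 2368.4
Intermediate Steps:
((-5 - 2)² - 30/90)² = ((-7)² - 30*1/90)² = (49 - ⅓)² = (146/3)² = 21316/9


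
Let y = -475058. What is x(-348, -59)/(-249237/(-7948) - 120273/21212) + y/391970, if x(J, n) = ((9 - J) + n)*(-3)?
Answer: -12736660701039/353661909566 ≈ -36.014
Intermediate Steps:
x(J, n) = -27 - 3*n + 3*J (x(J, n) = (9 + n - J)*(-3) = -27 - 3*n + 3*J)
x(-348, -59)/(-249237/(-7948) - 120273/21212) + y/391970 = (-27 - 3*(-59) + 3*(-348))/(-249237/(-7948) - 120273/21212) - 475058/391970 = (-27 + 177 - 1044)/(-249237*(-1/7948) - 120273*1/21212) - 475058*1/391970 = -894/(249237/7948 - 120273/21212) - 237529/195985 = -894/270680340/10537061 - 237529/195985 = -894*10537061/270680340 - 237529/195985 = -1570022089/45113390 - 237529/195985 = -12736660701039/353661909566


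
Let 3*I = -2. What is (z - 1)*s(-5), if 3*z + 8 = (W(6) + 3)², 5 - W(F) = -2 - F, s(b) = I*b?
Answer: 2450/9 ≈ 272.22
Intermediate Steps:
I = -⅔ (I = (⅓)*(-2) = -⅔ ≈ -0.66667)
s(b) = -2*b/3
W(F) = 7 + F (W(F) = 5 - (-2 - F) = 5 + (2 + F) = 7 + F)
z = 248/3 (z = -8/3 + ((7 + 6) + 3)²/3 = -8/3 + (13 + 3)²/3 = -8/3 + (⅓)*16² = -8/3 + (⅓)*256 = -8/3 + 256/3 = 248/3 ≈ 82.667)
(z - 1)*s(-5) = (248/3 - 1)*(-⅔*(-5)) = (245/3)*(10/3) = 2450/9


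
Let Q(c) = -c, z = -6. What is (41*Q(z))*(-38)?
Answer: -9348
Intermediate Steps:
(41*Q(z))*(-38) = (41*(-1*(-6)))*(-38) = (41*6)*(-38) = 246*(-38) = -9348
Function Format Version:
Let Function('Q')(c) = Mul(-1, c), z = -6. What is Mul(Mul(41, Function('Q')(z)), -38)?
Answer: -9348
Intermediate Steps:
Mul(Mul(41, Function('Q')(z)), -38) = Mul(Mul(41, Mul(-1, -6)), -38) = Mul(Mul(41, 6), -38) = Mul(246, -38) = -9348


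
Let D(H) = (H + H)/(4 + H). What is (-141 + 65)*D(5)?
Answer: -760/9 ≈ -84.444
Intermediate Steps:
D(H) = 2*H/(4 + H) (D(H) = (2*H)/(4 + H) = 2*H/(4 + H))
(-141 + 65)*D(5) = (-141 + 65)*(2*5/(4 + 5)) = -152*5/9 = -76*10/9 = -760/9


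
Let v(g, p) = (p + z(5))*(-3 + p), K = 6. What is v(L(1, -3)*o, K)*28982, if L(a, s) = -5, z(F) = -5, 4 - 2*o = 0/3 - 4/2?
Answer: 86946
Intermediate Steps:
o = 3 (o = 2 - (0/3 - 4/2)/2 = 2 - (0*(⅓) - 4*½)/2 = 2 - (0 - 2)/2 = 2 - ½*(-2) = 2 + 1 = 3)
v(g, p) = (-5 + p)*(-3 + p) (v(g, p) = (p - 5)*(-3 + p) = (-5 + p)*(-3 + p))
v(L(1, -3)*o, K)*28982 = (15 + 6² - 8*6)*28982 = (15 + 36 - 48)*28982 = 3*28982 = 86946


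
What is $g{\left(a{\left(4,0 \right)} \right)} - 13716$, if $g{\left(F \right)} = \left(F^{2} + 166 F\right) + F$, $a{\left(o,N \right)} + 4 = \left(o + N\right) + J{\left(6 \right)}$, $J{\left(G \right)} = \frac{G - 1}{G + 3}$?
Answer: $- \frac{1103456}{81} \approx -13623.0$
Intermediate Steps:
$J{\left(G \right)} = \frac{-1 + G}{3 + G}$
$a{\left(o,N \right)} = - \frac{31}{9} + N + o$ ($a{\left(o,N \right)} = -4 + \left(\left(o + N\right) + \frac{-1 + 6}{3 + 6}\right) = -4 + \left(\left(N + o\right) + \frac{1}{9} \cdot 5\right) = -4 + \left(\left(N + o\right) + \frac{5}{9}\right) = -4 + \left(\frac{5}{9} + N + o\right) = - \frac{31}{9} + N + o$)
$g{\left(F \right)} = F^{2} + 167 F$
$g{\left(a{\left(4,0 \right)} \right)} - 13716 = \left(- \frac{31}{9} + 0 + 4\right) \left(167 + \left(- \frac{31}{9} + 0 + 4\right)\right) - 13716 = \frac{5 \left(167 + \frac{5}{9}\right)}{9} - 13716 = \frac{5}{9} \cdot \frac{1508}{9} - 13716 = \frac{7540}{81} - 13716 = - \frac{1103456}{81}$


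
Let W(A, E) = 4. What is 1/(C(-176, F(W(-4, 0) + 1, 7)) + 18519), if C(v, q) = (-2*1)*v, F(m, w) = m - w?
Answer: 1/18871 ≈ 5.2991e-5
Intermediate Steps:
C(v, q) = -2*v
1/(C(-176, F(W(-4, 0) + 1, 7)) + 18519) = 1/(-2*(-176) + 18519) = 1/(352 + 18519) = 1/18871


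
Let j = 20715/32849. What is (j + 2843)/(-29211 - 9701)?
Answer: -2458169/33637376 ≈ -0.073079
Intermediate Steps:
j = 20715/32849 (j = 20715*(1/32849) = 20715/32849 ≈ 0.63061)
(j + 2843)/(-29211 - 9701) = (20715/32849 + 2843)/(-29211 - 9701) = (93410422/32849)/(-38912) = (93410422/32849)*(-1/38912) = -2458169/33637376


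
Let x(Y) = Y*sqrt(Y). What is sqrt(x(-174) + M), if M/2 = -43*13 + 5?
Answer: sqrt(-1108 - 174*I*sqrt(174)) ≈ 26.839 - 42.759*I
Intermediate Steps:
M = -1108 (M = 2*(-43*13 + 5) = 2*(-559 + 5) = 2*(-554) = -1108)
x(Y) = Y**(3/2)
sqrt(x(-174) + M) = sqrt((-174)**(3/2) - 1108) = sqrt(-174*I*sqrt(174) - 1108) = sqrt(-1108 - 174*I*sqrt(174))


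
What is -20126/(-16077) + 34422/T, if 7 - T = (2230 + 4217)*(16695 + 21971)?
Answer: 5016449739076/4007669656515 ≈ 1.2517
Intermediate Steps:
T = -249279695 (T = 7 - (2230 + 4217)*(16695 + 21971) = 7 - 6447*38666 = 7 - 1*249279702 = 7 - 249279702 = -249279695)
-20126/(-16077) + 34422/T = -20126/(-16077) + 34422/(-249279695) = -20126*(-1/16077) + 34422*(-1/249279695) = 20126/16077 - 34422/249279695 = 5016449739076/4007669656515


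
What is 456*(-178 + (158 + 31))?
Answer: 5016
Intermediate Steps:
456*(-178 + (158 + 31)) = 456*(-178 + 189) = 456*11 = 5016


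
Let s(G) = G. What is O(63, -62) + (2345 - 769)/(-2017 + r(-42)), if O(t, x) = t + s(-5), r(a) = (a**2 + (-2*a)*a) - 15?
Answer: 54648/949 ≈ 57.585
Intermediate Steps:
r(a) = -15 - a**2 (r(a) = (a**2 - 2*a**2) - 15 = -a**2 - 15 = -15 - a**2)
O(t, x) = -5 + t (O(t, x) = t - 5 = -5 + t)
O(63, -62) + (2345 - 769)/(-2017 + r(-42)) = (-5 + 63) + (2345 - 769)/(-2017 + (-15 - 1*(-42)**2)) = 58 + 1576/(-2017 + (-15 - 1*1764)) = 58 + 1576/(-2017 + (-15 - 1764)) = 58 + 1576/(-2017 - 1779) = 58 + 1576/(-3796) = 58 + 1576*(-1/3796) = 58 - 394/949 = 54648/949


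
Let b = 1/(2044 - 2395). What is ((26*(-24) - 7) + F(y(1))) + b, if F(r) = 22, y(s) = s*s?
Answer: -213760/351 ≈ -609.00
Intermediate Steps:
y(s) = s²
b = -1/351 (b = 1/(-351) = -1/351 ≈ -0.0028490)
((26*(-24) - 7) + F(y(1))) + b = ((26*(-24) - 7) + 22) - 1/351 = ((-624 - 7) + 22) - 1/351 = (-631 + 22) - 1/351 = -609 - 1/351 = -213760/351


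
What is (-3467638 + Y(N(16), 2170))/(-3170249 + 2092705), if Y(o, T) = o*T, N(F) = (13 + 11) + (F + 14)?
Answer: 1675229/538772 ≈ 3.1093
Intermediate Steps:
N(F) = 38 + F (N(F) = 24 + (14 + F) = 38 + F)
Y(o, T) = T*o
(-3467638 + Y(N(16), 2170))/(-3170249 + 2092705) = (-3467638 + 2170*(38 + 16))/(-3170249 + 2092705) = (-3467638 + 2170*54)/(-1077544) = (-3467638 + 117180)*(-1/1077544) = -3350458*(-1/1077544) = 1675229/538772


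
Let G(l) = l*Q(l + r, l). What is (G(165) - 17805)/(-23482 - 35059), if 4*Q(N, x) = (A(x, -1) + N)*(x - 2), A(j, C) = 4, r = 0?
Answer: -4474035/234164 ≈ -19.106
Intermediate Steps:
Q(N, x) = (-2 + x)*(4 + N)/4 (Q(N, x) = ((4 + N)*(x - 2))/4 = ((4 + N)*(-2 + x))/4 = ((-2 + x)*(4 + N))/4 = (-2 + x)*(4 + N)/4)
G(l) = l*(-2 + l/2 + l**2/4) (G(l) = l*(-2 + l - (l + 0)/2 + (l + 0)*l/4) = l*(-2 + l - l/2 + l*l/4) = l*(-2 + l - l/2 + l**2/4) = l*(-2 + l/2 + l**2/4))
(G(165) - 17805)/(-23482 - 35059) = ((1/4)*165*(-8 + 165**2 + 2*165) - 17805)/(-23482 - 35059) = ((1/4)*165*(-8 + 27225 + 330) - 17805)/(-58541) = ((1/4)*165*27547 - 17805)*(-1/58541) = (4545255/4 - 17805)*(-1/58541) = (4474035/4)*(-1/58541) = -4474035/234164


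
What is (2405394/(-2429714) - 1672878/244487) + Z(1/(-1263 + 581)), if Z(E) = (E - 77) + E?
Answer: -8592351450611407/101282709485419 ≈ -84.835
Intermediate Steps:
Z(E) = -77 + 2*E (Z(E) = (-77 + E) + E = -77 + 2*E)
(2405394/(-2429714) - 1672878/244487) + Z(1/(-1263 + 581)) = (2405394/(-2429714) - 1672878/244487) + (-77 + 2/(-1263 + 581)) = (2405394*(-1/2429714) - 1672878*1/244487) + (-77 + 2/(-682)) = (-1202697/1214857 - 1672878/244487) + (-77 + 2*(-1/682)) = -2326351329885/297016743359 + (-77 - 1/341) = -2326351329885/297016743359 - 26258/341 = -8592351450611407/101282709485419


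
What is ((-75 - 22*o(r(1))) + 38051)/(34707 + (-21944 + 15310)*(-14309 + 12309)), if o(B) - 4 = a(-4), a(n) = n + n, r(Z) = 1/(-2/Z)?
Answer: 38064/13302707 ≈ 0.0028614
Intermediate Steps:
r(Z) = -Z/2
a(n) = 2*n
o(B) = -4 (o(B) = 4 + 2*(-4) = 4 - 8 = -4)
((-75 - 22*o(r(1))) + 38051)/(34707 + (-21944 + 15310)*(-14309 + 12309)) = ((-75 - 22*(-4)) + 38051)/(34707 + (-21944 + 15310)*(-14309 + 12309)) = ((-75 + 88) + 38051)/(34707 - 6634*(-2000)) = (13 + 38051)/(34707 + 13268000) = 38064/13302707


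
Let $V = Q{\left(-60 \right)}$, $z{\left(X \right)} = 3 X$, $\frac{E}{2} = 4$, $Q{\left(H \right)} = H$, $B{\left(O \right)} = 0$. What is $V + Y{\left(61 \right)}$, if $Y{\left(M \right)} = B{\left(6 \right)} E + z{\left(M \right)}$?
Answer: $123$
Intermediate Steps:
$E = 8$ ($E = 2 \cdot 4 = 8$)
$Y{\left(M \right)} = 3 M$ ($Y{\left(M \right)} = 0 \cdot 8 + 3 M = 0 + 3 M = 3 M$)
$V = -60$
$V + Y{\left(61 \right)} = -60 + 3 \cdot 61 = -60 + 183 = 123$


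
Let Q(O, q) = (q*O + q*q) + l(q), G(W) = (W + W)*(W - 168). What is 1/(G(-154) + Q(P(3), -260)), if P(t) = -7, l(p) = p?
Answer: 1/168336 ≈ 5.9405e-6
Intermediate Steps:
G(W) = 2*W*(-168 + W) (G(W) = (2*W)*(-168 + W) = 2*W*(-168 + W))
Q(O, q) = q + q² + O*q (Q(O, q) = (q*O + q*q) + q = (O*q + q²) + q = (q² + O*q) + q = q + q² + O*q)
1/(G(-154) + Q(P(3), -260)) = 1/(2*(-154)*(-168 - 154) - 260*(1 - 7 - 260)) = 1/(2*(-154)*(-322) - 260*(-266)) = 1/(99176 + 69160) = 1/168336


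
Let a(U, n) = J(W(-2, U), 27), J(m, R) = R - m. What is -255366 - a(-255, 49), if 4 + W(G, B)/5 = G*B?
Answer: -252863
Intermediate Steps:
W(G, B) = -20 + 5*B*G (W(G, B) = -20 + 5*(G*B) = -20 + 5*(B*G) = -20 + 5*B*G)
a(U, n) = 47 + 10*U (a(U, n) = 27 - (-20 + 5*U*(-2)) = 27 - (-20 - 10*U) = 27 + (20 + 10*U) = 47 + 10*U)
-255366 - a(-255, 49) = -255366 - (47 + 10*(-255)) = -255366 - (47 - 2550) = -255366 - 1*(-2503) = -255366 + 2503 = -252863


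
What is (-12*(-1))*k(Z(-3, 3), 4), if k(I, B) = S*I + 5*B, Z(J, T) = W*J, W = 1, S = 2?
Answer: 168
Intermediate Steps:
Z(J, T) = J (Z(J, T) = 1*J = J)
k(I, B) = 2*I + 5*B
(-12*(-1))*k(Z(-3, 3), 4) = (-12*(-1))*(2*(-3) + 5*4) = 12*(-6 + 20) = 12*14 = 168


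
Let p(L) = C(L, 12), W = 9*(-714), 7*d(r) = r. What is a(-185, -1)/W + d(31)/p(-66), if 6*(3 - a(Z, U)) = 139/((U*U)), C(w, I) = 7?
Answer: 171595/269892 ≈ 0.63579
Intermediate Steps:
d(r) = r/7
W = -6426
a(Z, U) = 3 - 139/(6*U**2) (a(Z, U) = 3 - 139/(6*(U*U)) = 3 - 139/(6*(U**2)) = 3 - 139/(6*U**2))
p(L) = 7
a(-185, -1)/W + d(31)/p(-66) = (3 - 139/6/(-1)**2)/(-6426) + ((1/7)*31)/7 = (3 - 139/6*1)*(-1/6426) + (31/7)*(1/7) = (3 - 139/6)*(-1/6426) + 31/49 = -121/6*(-1/6426) + 31/49 = 121/38556 + 31/49 = 171595/269892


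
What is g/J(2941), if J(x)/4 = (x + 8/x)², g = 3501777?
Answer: 10096184542579/99751546614828 ≈ 0.10121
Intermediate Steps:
J(x) = 4*(x + 8/x)²
g/J(2941) = 3501777/((4*(8 + 2941²)²/2941²)) = 3501777/((4*(1/8649481)*(8 + 8649481)²)) = 3501777/((4*(1/8649481)*8649489²)) = 3501777/((4*(1/8649481)*74813659961121)) = 3501777/(299254639844484/8649481) = 3501777*(8649481/299254639844484) = 10096184542579/99751546614828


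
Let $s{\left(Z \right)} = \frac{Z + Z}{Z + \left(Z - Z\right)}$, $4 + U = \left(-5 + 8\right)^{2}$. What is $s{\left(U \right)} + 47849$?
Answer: $47851$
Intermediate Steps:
$U = 5$ ($U = -4 + \left(-5 + 8\right)^{2} = -4 + 3^{2} = -4 + 9 = 5$)
$s{\left(Z \right)} = 2$ ($s{\left(Z \right)} = \frac{2 Z}{Z + 0} = \frac{2 Z}{Z} = 2$)
$s{\left(U \right)} + 47849 = 2 + 47849 = 47851$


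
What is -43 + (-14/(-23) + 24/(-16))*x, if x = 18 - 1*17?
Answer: -2019/46 ≈ -43.891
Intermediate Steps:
x = 1 (x = 18 - 17 = 1)
-43 + (-14/(-23) + 24/(-16))*x = -43 + (-14/(-23) + 24/(-16))*1 = -43 + (-14*(-1/23) + 24*(-1/16))*1 = -43 + (14/23 - 3/2)*1 = -43 - 41/46*1 = -43 - 41/46 = -2019/46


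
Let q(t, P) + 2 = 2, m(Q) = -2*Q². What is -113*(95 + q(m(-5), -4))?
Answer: -10735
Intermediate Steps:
q(t, P) = 0 (q(t, P) = -2 + 2 = 0)
-113*(95 + q(m(-5), -4)) = -113*(95 + 0) = -113*95 = -10735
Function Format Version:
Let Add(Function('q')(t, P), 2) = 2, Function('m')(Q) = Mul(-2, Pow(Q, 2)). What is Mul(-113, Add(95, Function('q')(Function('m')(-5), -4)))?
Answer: -10735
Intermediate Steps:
Function('q')(t, P) = 0 (Function('q')(t, P) = Add(-2, 2) = 0)
Mul(-113, Add(95, Function('q')(Function('m')(-5), -4))) = Mul(-113, Add(95, 0)) = Mul(-113, 95) = -10735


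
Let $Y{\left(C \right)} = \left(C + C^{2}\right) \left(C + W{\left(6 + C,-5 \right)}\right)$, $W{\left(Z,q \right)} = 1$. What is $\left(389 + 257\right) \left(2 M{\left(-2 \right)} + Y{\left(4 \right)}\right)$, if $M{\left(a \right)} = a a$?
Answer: $69768$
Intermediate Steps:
$M{\left(a \right)} = a^{2}$
$Y{\left(C \right)} = \left(1 + C\right) \left(C + C^{2}\right)$ ($Y{\left(C \right)} = \left(C + C^{2}\right) \left(C + 1\right) = \left(C + C^{2}\right) \left(1 + C\right) = \left(1 + C\right) \left(C + C^{2}\right)$)
$\left(389 + 257\right) \left(2 M{\left(-2 \right)} + Y{\left(4 \right)}\right) = \left(389 + 257\right) \left(2 \left(-2\right)^{2} + 4 \left(1 + 4^{2} + 2 \cdot 4\right)\right) = 646 \left(2 \cdot 4 + 4 \left(1 + 16 + 8\right)\right) = 646 \left(8 + 4 \cdot 25\right) = 646 \left(8 + 100\right) = 646 \cdot 108 = 69768$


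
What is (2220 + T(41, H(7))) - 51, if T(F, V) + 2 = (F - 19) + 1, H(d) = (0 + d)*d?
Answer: 2190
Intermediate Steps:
H(d) = d² (H(d) = d*d = d²)
T(F, V) = -20 + F (T(F, V) = -2 + ((F - 19) + 1) = -2 + ((-19 + F) + 1) = -2 + (-18 + F) = -20 + F)
(2220 + T(41, H(7))) - 51 = (2220 + (-20 + 41)) - 51 = (2220 + 21) - 51 = 2241 - 51 = 2190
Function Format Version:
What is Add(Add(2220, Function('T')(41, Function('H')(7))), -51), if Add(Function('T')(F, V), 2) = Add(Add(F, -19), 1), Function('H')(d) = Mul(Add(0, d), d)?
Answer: 2190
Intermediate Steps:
Function('H')(d) = Pow(d, 2) (Function('H')(d) = Mul(d, d) = Pow(d, 2))
Function('T')(F, V) = Add(-20, F) (Function('T')(F, V) = Add(-2, Add(Add(F, -19), 1)) = Add(-2, Add(Add(-19, F), 1)) = Add(-2, Add(-18, F)) = Add(-20, F))
Add(Add(2220, Function('T')(41, Function('H')(7))), -51) = Add(Add(2220, Add(-20, 41)), -51) = Add(Add(2220, 21), -51) = Add(2241, -51) = 2190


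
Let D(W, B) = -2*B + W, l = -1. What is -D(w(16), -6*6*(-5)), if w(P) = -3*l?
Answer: 357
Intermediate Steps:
w(P) = 3 (w(P) = -3*(-1) = 3)
D(W, B) = W - 2*B
-D(w(16), -6*6*(-5)) = -(3 - 2*(-6*6)*(-5)) = -(3 - (-72)*(-5)) = -(3 - 2*180) = -(3 - 360) = -1*(-357) = 357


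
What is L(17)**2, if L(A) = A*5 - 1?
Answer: 7056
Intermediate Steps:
L(A) = -1 + 5*A (L(A) = 5*A - 1 = -1 + 5*A)
L(17)**2 = (-1 + 5*17)**2 = (-1 + 85)**2 = 84**2 = 7056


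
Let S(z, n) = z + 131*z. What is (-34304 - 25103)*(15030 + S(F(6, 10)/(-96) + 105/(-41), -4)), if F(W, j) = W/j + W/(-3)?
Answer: -1431587331499/1640 ≈ -8.7292e+8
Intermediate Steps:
F(W, j) = -W/3 + W/j (F(W, j) = W/j + W*(-1/3) = W/j - W/3 = -W/3 + W/j)
S(z, n) = 132*z
(-34304 - 25103)*(15030 + S(F(6, 10)/(-96) + 105/(-41), -4)) = (-34304 - 25103)*(15030 + 132*((-1/3*6 + 6/10)/(-96) + 105/(-41))) = -59407*(15030 + 132*((-2 + 6*(1/10))*(-1/96) + 105*(-1/41))) = -59407*(15030 + 132*((-2 + 3/5)*(-1/96) - 105/41)) = -59407*(15030 + 132*(-7/5*(-1/96) - 105/41)) = -59407*(15030 + 132*(7/480 - 105/41)) = -59407*(15030 + 132*(-50113/19680)) = -59407*(15030 - 551243/1640) = -59407*24097957/1640 = -1431587331499/1640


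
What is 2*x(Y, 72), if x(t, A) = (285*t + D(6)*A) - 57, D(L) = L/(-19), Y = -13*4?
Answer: -566190/19 ≈ -29799.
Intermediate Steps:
Y = -52
D(L) = -L/19 (D(L) = L*(-1/19) = -L/19)
x(t, A) = -57 + 285*t - 6*A/19 (x(t, A) = (285*t + (-1/19*6)*A) - 57 = (285*t - 6*A/19) - 57 = -57 + 285*t - 6*A/19)
2*x(Y, 72) = 2*(-57 + 285*(-52) - 6/19*72) = 2*(-57 - 14820 - 432/19) = 2*(-283095/19) = -566190/19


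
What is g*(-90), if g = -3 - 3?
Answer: 540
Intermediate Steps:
g = -6
g*(-90) = -6*(-90) = 540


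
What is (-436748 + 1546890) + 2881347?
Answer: 3991489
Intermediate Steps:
(-436748 + 1546890) + 2881347 = 1110142 + 2881347 = 3991489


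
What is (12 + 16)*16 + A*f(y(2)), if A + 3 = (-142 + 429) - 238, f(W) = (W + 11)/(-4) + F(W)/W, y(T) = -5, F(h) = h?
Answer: 425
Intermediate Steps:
f(W) = -7/4 - W/4 (f(W) = (W + 11)/(-4) + W/W = (11 + W)*(-¼) + 1 = (-11/4 - W/4) + 1 = -7/4 - W/4)
A = 46 (A = -3 + ((-142 + 429) - 238) = -3 + (287 - 238) = -3 + 49 = 46)
(12 + 16)*16 + A*f(y(2)) = (12 + 16)*16 + 46*(-7/4 - ¼*(-5)) = 28*16 + 46*(-7/4 + 5/4) = 448 + 46*(-½) = 448 - 23 = 425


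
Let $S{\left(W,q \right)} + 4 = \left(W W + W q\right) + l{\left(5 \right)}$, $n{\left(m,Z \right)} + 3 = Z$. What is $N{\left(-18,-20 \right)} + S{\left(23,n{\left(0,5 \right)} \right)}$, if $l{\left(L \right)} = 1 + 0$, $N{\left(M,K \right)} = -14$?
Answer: $558$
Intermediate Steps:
$n{\left(m,Z \right)} = -3 + Z$
$l{\left(L \right)} = 1$
$S{\left(W,q \right)} = -3 + W^{2} + W q$ ($S{\left(W,q \right)} = -4 + \left(\left(W W + W q\right) + 1\right) = -4 + \left(\left(W^{2} + W q\right) + 1\right) = -4 + \left(1 + W^{2} + W q\right) = -3 + W^{2} + W q$)
$N{\left(-18,-20 \right)} + S{\left(23,n{\left(0,5 \right)} \right)} = -14 + \left(-3 + 23^{2} + 23 \left(-3 + 5\right)\right) = -14 + \left(-3 + 529 + 23 \cdot 2\right) = -14 + \left(-3 + 529 + 46\right) = -14 + 572 = 558$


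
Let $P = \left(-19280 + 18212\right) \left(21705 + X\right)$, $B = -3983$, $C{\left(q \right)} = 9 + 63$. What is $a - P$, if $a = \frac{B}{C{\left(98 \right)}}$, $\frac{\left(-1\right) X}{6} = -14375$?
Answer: $\frac{8301303697}{72} \approx 1.153 \cdot 10^{8}$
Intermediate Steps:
$X = 86250$ ($X = \left(-6\right) \left(-14375\right) = 86250$)
$C{\left(q \right)} = 72$
$P = -115295940$ ($P = \left(-19280 + 18212\right) \left(21705 + 86250\right) = \left(-1068\right) 107955 = -115295940$)
$a = - \frac{3983}{72} \approx -55.319$
$a - P = - \frac{3983}{72} - -115295940 = - \frac{3983}{72} + 115295940 = \frac{8301303697}{72}$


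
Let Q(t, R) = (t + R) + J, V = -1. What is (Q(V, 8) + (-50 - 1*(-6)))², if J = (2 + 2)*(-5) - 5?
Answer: 3844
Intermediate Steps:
J = -25 (J = 4*(-5) - 5 = -20 - 5 = -25)
Q(t, R) = -25 + R + t (Q(t, R) = (t + R) - 25 = (R + t) - 25 = -25 + R + t)
(Q(V, 8) + (-50 - 1*(-6)))² = ((-25 + 8 - 1) + (-50 - 1*(-6)))² = (-18 + (-50 + 6))² = (-18 - 44)² = (-62)² = 3844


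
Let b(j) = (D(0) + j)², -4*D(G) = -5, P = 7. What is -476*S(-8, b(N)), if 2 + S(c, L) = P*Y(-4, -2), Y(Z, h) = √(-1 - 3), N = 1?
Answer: 952 - 6664*I ≈ 952.0 - 6664.0*I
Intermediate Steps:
D(G) = 5/4 (D(G) = -¼*(-5) = 5/4)
Y(Z, h) = 2*I (Y(Z, h) = √(-4) = 2*I)
b(j) = (5/4 + j)²
S(c, L) = -2 + 14*I (S(c, L) = -2 + 7*(2*I) = -2 + 14*I)
-476*S(-8, b(N)) = -476*(-2 + 14*I) = 952 - 6664*I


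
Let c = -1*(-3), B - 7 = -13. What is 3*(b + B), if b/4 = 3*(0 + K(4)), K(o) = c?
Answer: 90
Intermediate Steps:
B = -6 (B = 7 - 13 = -6)
c = 3
K(o) = 3
b = 36 (b = 4*(3*(0 + 3)) = 4*(3*3) = 4*9 = 36)
3*(b + B) = 3*(36 - 6) = 3*30 = 90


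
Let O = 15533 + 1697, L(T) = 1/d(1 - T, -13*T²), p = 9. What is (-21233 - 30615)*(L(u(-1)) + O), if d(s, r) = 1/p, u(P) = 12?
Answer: -893807672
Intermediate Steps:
d(s, r) = ⅑ (d(s, r) = 1/9 = ⅑)
L(T) = 9 (L(T) = 1/(⅑) = 9)
O = 17230
(-21233 - 30615)*(L(u(-1)) + O) = (-21233 - 30615)*(9 + 17230) = -51848*17239 = -893807672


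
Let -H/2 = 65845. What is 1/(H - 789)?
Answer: -1/132479 ≈ -7.5484e-6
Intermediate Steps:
H = -131690 (H = -2*65845 = -131690)
1/(H - 789) = 1/(-131690 - 789) = 1/(-132479) = -1/132479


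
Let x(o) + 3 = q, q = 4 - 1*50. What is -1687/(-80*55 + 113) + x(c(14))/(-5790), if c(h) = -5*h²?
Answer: 3325931/8273910 ≈ 0.40198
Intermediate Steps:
q = -46 (q = 4 - 50 = -46)
x(o) = -49 (x(o) = -3 - 46 = -49)
-1687/(-80*55 + 113) + x(c(14))/(-5790) = -1687/(-80*55 + 113) - 49/(-5790) = -1687/(-4400 + 113) - 49*(-1/5790) = -1687/(-4287) + 49/5790 = -1687*(-1/4287) + 49/5790 = 1687/4287 + 49/5790 = 3325931/8273910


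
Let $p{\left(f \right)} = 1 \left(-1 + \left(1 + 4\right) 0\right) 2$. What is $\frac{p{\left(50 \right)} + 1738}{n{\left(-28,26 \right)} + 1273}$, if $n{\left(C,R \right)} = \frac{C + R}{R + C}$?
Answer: $\frac{124}{91} \approx 1.3626$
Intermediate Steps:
$n{\left(C,R \right)} = 1$ ($n{\left(C,R \right)} = \frac{C + R}{C + R} = 1$)
$p{\left(f \right)} = -2$ ($p{\left(f \right)} = 1 \left(-1 + 5 \cdot 0\right) 2 = 1 \left(-1 + 0\right) 2 = 1 \left(-1\right) 2 = \left(-1\right) 2 = -2$)
$\frac{p{\left(50 \right)} + 1738}{n{\left(-28,26 \right)} + 1273} = \frac{-2 + 1738}{1 + 1273} = \frac{1736}{1274} = 1736 \cdot \frac{1}{1274} = \frac{124}{91}$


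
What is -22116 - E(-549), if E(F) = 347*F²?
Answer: -104608263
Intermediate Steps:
-22116 - E(-549) = -22116 - 347*(-549)² = -22116 - 347*301401 = -22116 - 1*104586147 = -22116 - 104586147 = -104608263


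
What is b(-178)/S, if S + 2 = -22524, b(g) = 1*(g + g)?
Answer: 178/11263 ≈ 0.015804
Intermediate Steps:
b(g) = 2*g (b(g) = 1*(2*g) = 2*g)
S = -22526 (S = -2 - 22524 = -22526)
b(-178)/S = (2*(-178))/(-22526) = -356*(-1/22526) = 178/11263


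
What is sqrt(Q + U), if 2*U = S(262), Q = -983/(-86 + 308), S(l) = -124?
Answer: I*sqrt(3273834)/222 ≈ 8.1503*I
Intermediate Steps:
Q = -983/222 ≈ -4.4279
U = -62 (U = (1/2)*(-124) = -62)
sqrt(Q + U) = sqrt(-983/222 - 62) = sqrt(-14747/222) = I*sqrt(3273834)/222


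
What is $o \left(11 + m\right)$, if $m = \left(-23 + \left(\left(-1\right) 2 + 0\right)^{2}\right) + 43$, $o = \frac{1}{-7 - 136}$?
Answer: $- \frac{35}{143} \approx -0.24476$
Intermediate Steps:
$o = - \frac{1}{143}$ ($o = \frac{1}{-143} = - \frac{1}{143} \approx -0.006993$)
$m = 24$ ($m = \left(-23 + \left(-2 + 0\right)^{2}\right) + 43 = \left(-23 + \left(-2\right)^{2}\right) + 43 = \left(-23 + 4\right) + 43 = -19 + 43 = 24$)
$o \left(11 + m\right) = - \frac{11 + 24}{143} = \left(- \frac{1}{143}\right) 35 = - \frac{35}{143}$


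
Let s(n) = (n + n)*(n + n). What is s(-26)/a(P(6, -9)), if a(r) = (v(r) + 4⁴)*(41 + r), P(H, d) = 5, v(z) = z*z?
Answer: 1352/6463 ≈ 0.20919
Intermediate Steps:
v(z) = z²
s(n) = 4*n² (s(n) = (2*n)*(2*n) = 4*n²)
a(r) = (41 + r)*(256 + r²) (a(r) = (r² + 4⁴)*(41 + r) = (r² + 256)*(41 + r) = (256 + r²)*(41 + r) = (41 + r)*(256 + r²))
s(-26)/a(P(6, -9)) = (4*(-26)²)/(10496 + 5³ + 41*5² + 256*5) = (4*676)/(10496 + 125 + 41*25 + 1280) = 2704/(10496 + 125 + 1025 + 1280) = 2704/12926 = 2704*(1/12926) = 1352/6463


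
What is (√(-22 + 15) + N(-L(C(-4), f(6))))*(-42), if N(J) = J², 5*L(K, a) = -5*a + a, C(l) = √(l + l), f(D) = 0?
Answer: -42*I*√7 ≈ -111.12*I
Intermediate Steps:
C(l) = √2*√l (C(l) = √(2*l) = √2*√l)
L(K, a) = -4*a/5 (L(K, a) = (-5*a + a)/5 = (-4*a)/5 = -4*a/5)
(√(-22 + 15) + N(-L(C(-4), f(6))))*(-42) = (√(-22 + 15) + (-(-4)*0/5)²)*(-42) = (√(-7) + (-1*0)²)*(-42) = (I*√7 + 0²)*(-42) = (I*√7 + 0)*(-42) = (I*√7)*(-42) = -42*I*√7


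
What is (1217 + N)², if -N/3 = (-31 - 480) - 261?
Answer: 12482089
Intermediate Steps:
N = 2316 (N = -3*((-31 - 480) - 261) = -3*(-511 - 261) = -3*(-772) = 2316)
(1217 + N)² = (1217 + 2316)² = 3533² = 12482089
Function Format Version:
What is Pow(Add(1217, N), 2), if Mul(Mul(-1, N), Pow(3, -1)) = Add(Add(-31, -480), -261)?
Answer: 12482089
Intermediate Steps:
N = 2316 (N = Mul(-3, Add(Add(-31, -480), -261)) = Mul(-3, Add(-511, -261)) = Mul(-3, -772) = 2316)
Pow(Add(1217, N), 2) = Pow(Add(1217, 2316), 2) = Pow(3533, 2) = 12482089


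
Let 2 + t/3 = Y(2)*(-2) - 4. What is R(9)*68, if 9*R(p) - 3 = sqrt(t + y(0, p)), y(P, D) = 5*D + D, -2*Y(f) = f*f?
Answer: 68/3 + 272*sqrt(3)/9 ≈ 75.013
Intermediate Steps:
Y(f) = -f**2/2 (Y(f) = -f*f/2 = -f**2/2)
y(P, D) = 6*D
t = -6 (t = -6 + 3*(-1/2*2**2*(-2) - 4) = -6 + 3*(-1/2*4*(-2) - 4) = -6 + 3*(-2*(-2) - 4) = -6 + 3*(4 - 4) = -6 + 3*0 = -6 + 0 = -6)
R(p) = 1/3 + sqrt(-6 + 6*p)/9
R(9)*68 = (1/3 + sqrt(-6 + 6*9)/9)*68 = (1/3 + sqrt(-6 + 54)/9)*68 = (1/3 + sqrt(48)/9)*68 = (1/3 + (4*sqrt(3))/9)*68 = (1/3 + 4*sqrt(3)/9)*68 = 68/3 + 272*sqrt(3)/9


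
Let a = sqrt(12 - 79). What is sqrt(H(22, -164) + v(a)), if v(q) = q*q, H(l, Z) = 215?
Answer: 2*sqrt(37) ≈ 12.166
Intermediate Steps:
a = I*sqrt(67) (a = sqrt(-67) = I*sqrt(67) ≈ 8.1853*I)
v(q) = q**2
sqrt(H(22, -164) + v(a)) = sqrt(215 + (I*sqrt(67))**2) = sqrt(215 - 67) = sqrt(148) = 2*sqrt(37)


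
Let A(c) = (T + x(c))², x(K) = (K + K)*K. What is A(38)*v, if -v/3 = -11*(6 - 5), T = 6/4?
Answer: 1102095753/4 ≈ 2.7552e+8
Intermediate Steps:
T = 3/2 (T = 6*(¼) = 3/2 ≈ 1.5000)
x(K) = 2*K² (x(K) = (2*K)*K = 2*K²)
A(c) = (3/2 + 2*c²)²
v = 33 (v = -(-33)*(6 - 5) = -(-33) = -3*(-11) = 33)
A(38)*v = ((3 + 4*38²)²/4)*33 = ((3 + 4*1444)²/4)*33 = ((3 + 5776)²/4)*33 = ((¼)*5779²)*33 = ((¼)*33396841)*33 = (33396841/4)*33 = 1102095753/4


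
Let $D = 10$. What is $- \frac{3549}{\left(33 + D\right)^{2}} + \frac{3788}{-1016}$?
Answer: $- \frac{2652449}{469646} \approx -5.6478$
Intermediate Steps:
$- \frac{3549}{\left(33 + D\right)^{2}} + \frac{3788}{-1016} = - \frac{3549}{\left(33 + 10\right)^{2}} + \frac{3788}{-1016} = - \frac{3549}{43^{2}} + 3788 \left(- \frac{1}{1016}\right) = - \frac{3549}{1849} - \frac{947}{254} = - \frac{2652449}{469646}$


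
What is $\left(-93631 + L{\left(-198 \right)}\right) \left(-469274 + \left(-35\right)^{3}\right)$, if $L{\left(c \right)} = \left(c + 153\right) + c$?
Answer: $48077475226$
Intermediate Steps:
$L{\left(c \right)} = 153 + 2 c$ ($L{\left(c \right)} = \left(153 + c\right) + c = 153 + 2 c$)
$\left(-93631 + L{\left(-198 \right)}\right) \left(-469274 + \left(-35\right)^{3}\right) = \left(-93631 + \left(153 + 2 \left(-198\right)\right)\right) \left(-469274 + \left(-35\right)^{3}\right) = \left(-93631 + \left(153 - 396\right)\right) \left(-469274 - 42875\right) = \left(-93631 - 243\right) \left(-512149\right) = \left(-93874\right) \left(-512149\right) = 48077475226$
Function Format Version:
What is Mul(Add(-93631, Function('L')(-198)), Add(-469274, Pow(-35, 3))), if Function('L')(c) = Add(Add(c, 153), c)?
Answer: 48077475226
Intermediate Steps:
Function('L')(c) = Add(153, Mul(2, c)) (Function('L')(c) = Add(Add(153, c), c) = Add(153, Mul(2, c)))
Mul(Add(-93631, Function('L')(-198)), Add(-469274, Pow(-35, 3))) = Mul(Add(-93631, Add(153, Mul(2, -198))), Add(-469274, Pow(-35, 3))) = Mul(Add(-93631, Add(153, -396)), Add(-469274, -42875)) = Mul(Add(-93631, -243), -512149) = Mul(-93874, -512149) = 48077475226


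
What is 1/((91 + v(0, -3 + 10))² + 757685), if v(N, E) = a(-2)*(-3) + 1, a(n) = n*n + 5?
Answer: 1/761910 ≈ 1.3125e-6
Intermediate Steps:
a(n) = 5 + n² (a(n) = n² + 5 = 5 + n²)
v(N, E) = -26 (v(N, E) = (5 + (-2)²)*(-3) + 1 = (5 + 4)*(-3) + 1 = 9*(-3) + 1 = -27 + 1 = -26)
1/((91 + v(0, -3 + 10))² + 757685) = 1/((91 - 26)² + 757685) = 1/(65² + 757685) = 1/(4225 + 757685) = 1/761910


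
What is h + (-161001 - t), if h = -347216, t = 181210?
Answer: -689427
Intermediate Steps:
h + (-161001 - t) = -347216 + (-161001 - 1*181210) = -347216 + (-161001 - 181210) = -347216 - 342211 = -689427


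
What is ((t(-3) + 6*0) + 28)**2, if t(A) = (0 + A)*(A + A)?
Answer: 2116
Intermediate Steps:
t(A) = 2*A**2 (t(A) = A*(2*A) = 2*A**2)
((t(-3) + 6*0) + 28)**2 = ((2*(-3)**2 + 6*0) + 28)**2 = ((2*9 + 0) + 28)**2 = ((18 + 0) + 28)**2 = (18 + 28)**2 = 46**2 = 2116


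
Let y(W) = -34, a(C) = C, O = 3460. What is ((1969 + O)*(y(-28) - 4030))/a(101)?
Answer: -22063456/101 ≈ -2.1845e+5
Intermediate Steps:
((1969 + O)*(y(-28) - 4030))/a(101) = ((1969 + 3460)*(-34 - 4030))/101 = (5429*(-4064))*(1/101) = -22063456*1/101 = -22063456/101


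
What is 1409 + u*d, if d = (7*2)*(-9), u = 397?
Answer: -48613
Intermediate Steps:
d = -126 (d = 14*(-9) = -126)
1409 + u*d = 1409 + 397*(-126) = 1409 - 50022 = -48613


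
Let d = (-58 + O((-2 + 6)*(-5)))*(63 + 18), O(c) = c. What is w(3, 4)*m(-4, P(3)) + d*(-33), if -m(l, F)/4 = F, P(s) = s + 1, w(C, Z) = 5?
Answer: 208414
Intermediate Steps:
P(s) = 1 + s
m(l, F) = -4*F
d = -6318 (d = (-58 + (-2 + 6)*(-5))*(63 + 18) = (-58 + 4*(-5))*81 = (-58 - 20)*81 = -78*81 = -6318)
w(3, 4)*m(-4, P(3)) + d*(-33) = 5*(-4*(1 + 3)) - 6318*(-33) = 5*(-4*4) + 208494 = 5*(-16) + 208494 = -80 + 208494 = 208414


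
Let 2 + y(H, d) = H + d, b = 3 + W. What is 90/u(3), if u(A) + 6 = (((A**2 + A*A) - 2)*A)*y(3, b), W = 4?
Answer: 5/21 ≈ 0.23810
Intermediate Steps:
b = 7 (b = 3 + 4 = 7)
y(H, d) = -2 + H + d (y(H, d) = -2 + (H + d) = -2 + H + d)
u(A) = -6 + 8*A*(-2 + 2*A**2) (u(A) = -6 + (((A**2 + A*A) - 2)*A)*(-2 + 3 + 7) = -6 + (((A**2 + A**2) - 2)*A)*8 = -6 + ((2*A**2 - 2)*A)*8 = -6 + ((-2 + 2*A**2)*A)*8 = -6 + (A*(-2 + 2*A**2))*8 = -6 + 8*A*(-2 + 2*A**2))
90/u(3) = 90/(-6 - 16*3 + 16*3**3) = 90/(-6 - 48 + 16*27) = 90/(-6 - 48 + 432) = 90/378 = 90*(1/378) = 5/21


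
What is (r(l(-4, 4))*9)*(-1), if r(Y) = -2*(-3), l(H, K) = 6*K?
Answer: -54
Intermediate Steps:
r(Y) = 6
(r(l(-4, 4))*9)*(-1) = (6*9)*(-1) = 54*(-1) = -54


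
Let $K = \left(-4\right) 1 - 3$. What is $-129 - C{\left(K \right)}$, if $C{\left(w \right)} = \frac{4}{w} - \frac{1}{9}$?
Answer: $- \frac{8084}{63} \approx -128.32$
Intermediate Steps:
$K = -7$ ($K = -4 - 3 = -7$)
$C{\left(w \right)} = - \frac{1}{9} + \frac{4}{w}$ ($C{\left(w \right)} = \frac{4}{w} - \frac{1}{9} = - \frac{1}{9} + \frac{4}{w}$)
$-129 - C{\left(K \right)} = -129 - \frac{36 - -7}{9 \left(-7\right)} = -129 - \frac{1}{9} \left(- \frac{1}{7}\right) \left(36 + 7\right) = -129 - \frac{1}{9} \left(- \frac{1}{7}\right) 43 = -129 - - \frac{43}{63} = -129 + \frac{43}{63} = - \frac{8084}{63}$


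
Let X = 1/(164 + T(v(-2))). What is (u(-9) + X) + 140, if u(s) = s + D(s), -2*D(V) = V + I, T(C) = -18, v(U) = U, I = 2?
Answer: 9819/73 ≈ 134.51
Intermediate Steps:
D(V) = -1 - V/2 (D(V) = -(V + 2)/2 = -(2 + V)/2 = -1 - V/2)
u(s) = -1 + s/2 (u(s) = s + (-1 - s/2) = -1 + s/2)
X = 1/146 (X = 1/(164 - 18) = 1/146 ≈ 0.0068493)
(u(-9) + X) + 140 = ((-1 + (1/2)*(-9)) + 1/146) + 140 = ((-1 - 9/2) + 1/146) + 140 = (-11/2 + 1/146) + 140 = -401/73 + 140 = 9819/73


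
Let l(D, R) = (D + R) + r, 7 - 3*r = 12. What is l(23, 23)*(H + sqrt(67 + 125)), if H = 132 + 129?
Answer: 11571 + 1064*sqrt(3)/3 ≈ 12185.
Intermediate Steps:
r = -5/3 (r = 7/3 - 1/3*12 = 7/3 - 4 = -5/3 ≈ -1.6667)
l(D, R) = -5/3 + D + R (l(D, R) = (D + R) - 5/3 = -5/3 + D + R)
H = 261
l(23, 23)*(H + sqrt(67 + 125)) = (-5/3 + 23 + 23)*(261 + sqrt(67 + 125)) = 133*(261 + sqrt(192))/3 = 133*(261 + 8*sqrt(3))/3 = 11571 + 1064*sqrt(3)/3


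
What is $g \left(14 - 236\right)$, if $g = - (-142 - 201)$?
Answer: $-76146$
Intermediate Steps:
$g = 343$ ($g = - (-142 - 201) = \left(-1\right) \left(-343\right) = 343$)
$g \left(14 - 236\right) = 343 \left(14 - 236\right) = 343 \left(-222\right) = -76146$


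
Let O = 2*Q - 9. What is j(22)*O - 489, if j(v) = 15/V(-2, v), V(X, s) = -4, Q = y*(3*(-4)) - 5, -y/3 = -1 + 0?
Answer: -591/4 ≈ -147.75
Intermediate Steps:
y = 3 (y = -3*(-1 + 0) = -3*(-1) = 3)
Q = -41 (Q = 3*(3*(-4)) - 5 = 3*(-12) - 5 = -36 - 5 = -41)
O = -91 (O = 2*(-41) - 9 = -82 - 9 = -91)
j(v) = -15/4 (j(v) = 15/(-4) = 15*(-1/4) = -15/4)
j(22)*O - 489 = -15/4*(-91) - 489 = 1365/4 - 489 = -591/4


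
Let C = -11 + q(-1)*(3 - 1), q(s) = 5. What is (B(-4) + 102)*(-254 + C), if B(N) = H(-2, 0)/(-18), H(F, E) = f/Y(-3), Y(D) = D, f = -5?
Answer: -467755/18 ≈ -25986.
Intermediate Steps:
C = -1 (C = -11 + 5*(3 - 1) = -11 + 5*2 = -11 + 10 = -1)
H(F, E) = 5/3 (H(F, E) = -5/(-3) = -5*(-⅓) = 5/3)
B(N) = -5/54 (B(N) = (5/3)/(-18) = (5/3)*(-1/18) = -5/54)
(B(-4) + 102)*(-254 + C) = (-5/54 + 102)*(-254 - 1) = (5503/54)*(-255) = -467755/18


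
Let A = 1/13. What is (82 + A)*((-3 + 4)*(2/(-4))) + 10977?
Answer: 284335/26 ≈ 10936.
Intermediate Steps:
A = 1/13 ≈ 0.076923
(82 + A)*((-3 + 4)*(2/(-4))) + 10977 = (82 + 1/13)*((-3 + 4)*(2/(-4))) + 10977 = 1067*(1*(2*(-1/4)))/13 + 10977 = 1067*(1*(-1/2))/13 + 10977 = (1067/13)*(-1/2) + 10977 = -1067/26 + 10977 = 284335/26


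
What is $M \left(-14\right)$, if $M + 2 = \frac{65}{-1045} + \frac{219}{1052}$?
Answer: $\frac{2853487}{109934} \approx 25.956$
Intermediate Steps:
$M = - \frac{407641}{219868}$ ($M = -2 + \left(\frac{65}{-1045} + \frac{219}{1052}\right) = -2 + \left(65 \left(- \frac{1}{1045}\right) + 219 \cdot \frac{1}{1052}\right) = -2 + \left(- \frac{13}{209} + \frac{219}{1052}\right) = -2 + \frac{32095}{219868} = - \frac{407641}{219868} \approx -1.854$)
$M \left(-14\right) = \left(- \frac{407641}{219868}\right) \left(-14\right) = \frac{2853487}{109934}$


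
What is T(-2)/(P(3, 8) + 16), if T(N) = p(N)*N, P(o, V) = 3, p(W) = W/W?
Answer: -2/19 ≈ -0.10526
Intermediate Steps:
p(W) = 1
T(N) = N (T(N) = 1*N = N)
T(-2)/(P(3, 8) + 16) = -2/(3 + 16) = -2/19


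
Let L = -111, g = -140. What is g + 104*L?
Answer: -11684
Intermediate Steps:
g + 104*L = -140 + 104*(-111) = -140 - 11544 = -11684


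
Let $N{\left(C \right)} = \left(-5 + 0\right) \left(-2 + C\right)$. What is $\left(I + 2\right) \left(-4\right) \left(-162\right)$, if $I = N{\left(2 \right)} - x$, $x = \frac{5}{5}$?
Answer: $648$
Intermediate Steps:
$x = 1$ ($x = 5 \cdot \frac{1}{5} = 1$)
$N{\left(C \right)} = 10 - 5 C$ ($N{\left(C \right)} = - 5 \left(-2 + C\right) = 10 - 5 C$)
$I = -1$ ($I = \left(10 - 10\right) - 1 = 0 - 1 = -1$)
$\left(I + 2\right) \left(-4\right) \left(-162\right) = \left(-1 + 2\right) \left(-4\right) \left(-162\right) = 1 \left(-4\right) \left(-162\right) = \left(-4\right) \left(-162\right) = 648$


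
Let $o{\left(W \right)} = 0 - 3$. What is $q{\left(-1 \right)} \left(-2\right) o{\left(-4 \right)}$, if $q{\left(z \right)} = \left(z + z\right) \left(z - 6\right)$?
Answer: $84$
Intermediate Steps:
$q{\left(z \right)} = 2 z \left(-6 + z\right)$
$o{\left(W \right)} = -3$
$q{\left(-1 \right)} \left(-2\right) o{\left(-4 \right)} = 2 \left(-1\right) \left(-6 - 1\right) \left(-2\right) \left(-3\right) = 2 \left(-1\right) \left(-7\right) \left(-2\right) \left(-3\right) = 14 \left(-2\right) \left(-3\right) = \left(-28\right) \left(-3\right) = 84$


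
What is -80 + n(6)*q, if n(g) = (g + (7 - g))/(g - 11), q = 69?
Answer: -883/5 ≈ -176.60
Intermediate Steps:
n(g) = 7/(-11 + g)
-80 + n(6)*q = -80 + (7/(-11 + 6))*69 = -80 + (7/(-5))*69 = -80 + (7*(-1/5))*69 = -80 - 7/5*69 = -80 - 483/5 = -883/5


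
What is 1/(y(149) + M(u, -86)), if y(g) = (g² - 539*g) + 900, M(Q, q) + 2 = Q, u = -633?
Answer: -1/57845 ≈ -1.7288e-5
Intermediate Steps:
M(Q, q) = -2 + Q
y(g) = 900 + g² - 539*g
1/(y(149) + M(u, -86)) = 1/((900 + 149² - 539*149) + (-2 - 633)) = 1/((900 + 22201 - 80311) - 635) = 1/(-57210 - 635) = 1/(-57845) = -1/57845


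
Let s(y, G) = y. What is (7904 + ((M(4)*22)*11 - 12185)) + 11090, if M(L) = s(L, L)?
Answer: 7777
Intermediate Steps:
M(L) = L
(7904 + ((M(4)*22)*11 - 12185)) + 11090 = (7904 + ((4*22)*11 - 12185)) + 11090 = (7904 + (88*11 - 12185)) + 11090 = (7904 + (968 - 12185)) + 11090 = (7904 - 11217) + 11090 = -3313 + 11090 = 7777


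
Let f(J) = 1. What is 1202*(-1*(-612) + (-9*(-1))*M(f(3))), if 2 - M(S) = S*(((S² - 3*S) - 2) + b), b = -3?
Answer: 832986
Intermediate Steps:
M(S) = 2 - S*(-5 + S² - 3*S) (M(S) = 2 - S*(((S² - 3*S) - 2) - 3) = 2 - S*((-2 + S² - 3*S) - 3) = 2 - S*(-5 + S² - 3*S))
1202*(-1*(-612) + (-9*(-1))*M(f(3))) = 1202*(-1*(-612) + (-9*(-1))*(2 - 1*1³ + 3*1² + 5*1)) = 1202*(612 + 9*(2 - 1*1 + 3*1 + 5)) = 1202*(612 + 9*(2 - 1 + 3 + 5)) = 1202*(612 + 9*9) = 1202*(612 + 81) = 1202*693 = 832986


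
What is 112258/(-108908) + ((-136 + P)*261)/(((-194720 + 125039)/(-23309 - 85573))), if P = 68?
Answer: -35077625200331/1264803058 ≈ -27734.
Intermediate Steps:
112258/(-108908) + ((-136 + P)*261)/(((-194720 + 125039)/(-23309 - 85573))) = 112258/(-108908) + ((-136 + 68)*261)/(((-194720 + 125039)/(-23309 - 85573))) = 112258*(-1/108908) + (-68*261)/((-69681/(-108882))) = -56129/54454 - 17748/((-69681*(-1/108882))) = -56129/54454 - 17748/23227/36294 = -56129/54454 - 17748*36294/23227 = -56129/54454 - 644145912/23227 = -35077625200331/1264803058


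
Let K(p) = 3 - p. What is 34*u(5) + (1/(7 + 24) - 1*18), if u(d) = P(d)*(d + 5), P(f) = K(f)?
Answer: -21637/31 ≈ -697.97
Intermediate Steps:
P(f) = 3 - f
u(d) = (3 - d)*(5 + d) (u(d) = (3 - d)*(d + 5) = (3 - d)*(5 + d))
34*u(5) + (1/(7 + 24) - 1*18) = 34*(-(-3 + 5)*(5 + 5)) + (1/(7 + 24) - 1*18) = 34*(-1*2*10) + (1/31 - 18) = 34*(-20) + (1/31 - 18) = -680 - 557/31 = -21637/31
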